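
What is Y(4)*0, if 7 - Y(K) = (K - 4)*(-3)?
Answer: 0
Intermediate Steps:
Y(K) = -5 + 3*K (Y(K) = 7 - (K - 4)*(-3) = 7 - (-4 + K)*(-3) = 7 - (12 - 3*K) = 7 + (-12 + 3*K) = -5 + 3*K)
Y(4)*0 = (-5 + 3*4)*0 = (-5 + 12)*0 = 7*0 = 0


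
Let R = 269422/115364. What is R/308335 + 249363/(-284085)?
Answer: -19711010272903/22455820118822 ≈ -0.87777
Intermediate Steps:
R = 134711/57682 (R = 269422*(1/115364) = 134711/57682 ≈ 2.3354)
R/308335 + 249363/(-284085) = (134711/57682)/308335 + 249363/(-284085) = (134711/57682)*(1/308335) + 249363*(-1/284085) = 134711/17785379470 - 27707/31565 = -19711010272903/22455820118822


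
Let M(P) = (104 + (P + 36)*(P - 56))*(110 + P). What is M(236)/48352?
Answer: 1061009/3022 ≈ 351.09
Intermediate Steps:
M(P) = (104 + (-56 + P)*(36 + P))*(110 + P) (M(P) = (104 + (36 + P)*(-56 + P))*(110 + P) = (104 + (-56 + P)*(36 + P))*(110 + P))
M(236)/48352 = (-210320 + 236³ - 4112*236 + 90*236²)/48352 = (-210320 + 13144256 - 970432 + 90*55696)*(1/48352) = (-210320 + 13144256 - 970432 + 5012640)*(1/48352) = 16976144*(1/48352) = 1061009/3022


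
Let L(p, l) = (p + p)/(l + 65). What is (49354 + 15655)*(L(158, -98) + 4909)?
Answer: 10510720129/33 ≈ 3.1851e+8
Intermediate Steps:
L(p, l) = 2*p/(65 + l) (L(p, l) = (2*p)/(65 + l) = 2*p/(65 + l))
(49354 + 15655)*(L(158, -98) + 4909) = (49354 + 15655)*(2*158/(65 - 98) + 4909) = 65009*(2*158/(-33) + 4909) = 65009*(2*158*(-1/33) + 4909) = 65009*(-316/33 + 4909) = 65009*(161681/33) = 10510720129/33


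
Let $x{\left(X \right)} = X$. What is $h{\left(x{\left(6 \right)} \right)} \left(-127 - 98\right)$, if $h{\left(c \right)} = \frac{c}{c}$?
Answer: $-225$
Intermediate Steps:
$h{\left(c \right)} = 1$
$h{\left(x{\left(6 \right)} \right)} \left(-127 - 98\right) = 1 \left(-127 - 98\right) = 1 \left(-225\right) = -225$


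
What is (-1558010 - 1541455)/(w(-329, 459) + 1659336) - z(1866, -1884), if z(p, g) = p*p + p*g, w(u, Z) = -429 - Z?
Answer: 2062994517/61424 ≈ 33586.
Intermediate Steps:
z(p, g) = p² + g*p
(-1558010 - 1541455)/(w(-329, 459) + 1659336) - z(1866, -1884) = (-1558010 - 1541455)/((-429 - 1*459) + 1659336) - 1866*(-1884 + 1866) = -3099465/((-429 - 459) + 1659336) - 1866*(-18) = -3099465/(-888 + 1659336) - 1*(-33588) = -3099465/1658448 + 33588 = -3099465*1/1658448 + 33588 = -114795/61424 + 33588 = 2062994517/61424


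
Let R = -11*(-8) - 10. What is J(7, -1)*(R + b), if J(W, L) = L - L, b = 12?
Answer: 0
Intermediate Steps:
J(W, L) = 0
R = 78 (R = 88 - 10 = 78)
J(7, -1)*(R + b) = 0*(78 + 12) = 0*90 = 0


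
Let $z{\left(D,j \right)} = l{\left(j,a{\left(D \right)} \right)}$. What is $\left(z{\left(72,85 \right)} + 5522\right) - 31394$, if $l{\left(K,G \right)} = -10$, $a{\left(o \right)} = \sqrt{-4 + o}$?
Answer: $-25882$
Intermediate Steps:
$z{\left(D,j \right)} = -10$
$\left(z{\left(72,85 \right)} + 5522\right) - 31394 = \left(-10 + 5522\right) - 31394 = 5512 - 31394 = -25882$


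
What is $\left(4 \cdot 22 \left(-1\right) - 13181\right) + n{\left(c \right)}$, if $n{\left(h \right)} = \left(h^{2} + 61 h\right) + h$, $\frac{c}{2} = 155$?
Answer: $102051$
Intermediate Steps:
$c = 310$ ($c = 2 \cdot 155 = 310$)
$n{\left(h \right)} = h^{2} + 62 h$
$\left(4 \cdot 22 \left(-1\right) - 13181\right) + n{\left(c \right)} = \left(4 \cdot 22 \left(-1\right) - 13181\right) + 310 \left(62 + 310\right) = \left(88 \left(-1\right) - 13181\right) + 310 \cdot 372 = \left(-88 - 13181\right) + 115320 = -13269 + 115320 = 102051$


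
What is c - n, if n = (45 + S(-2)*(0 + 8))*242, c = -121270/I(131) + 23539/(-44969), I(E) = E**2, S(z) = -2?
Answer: -5421739240571/771713009 ≈ -7025.6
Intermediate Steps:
c = -5857343409/771713009 (c = -121270/(131**2) + 23539/(-44969) = -121270/17161 + 23539*(-1/44969) = -121270*1/17161 - 23539/44969 = -121270/17161 - 23539/44969 = -5857343409/771713009 ≈ -7.5901)
n = 7018 (n = (45 - 2*(0 + 8))*242 = (45 - 2*8)*242 = (45 - 16)*242 = 29*242 = 7018)
c - n = -5857343409/771713009 - 1*7018 = -5857343409/771713009 - 7018 = -5421739240571/771713009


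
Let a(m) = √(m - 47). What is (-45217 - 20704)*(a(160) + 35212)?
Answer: -2321210252 - 65921*√113 ≈ -2.3219e+9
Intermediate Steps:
a(m) = √(-47 + m)
(-45217 - 20704)*(a(160) + 35212) = (-45217 - 20704)*(√(-47 + 160) + 35212) = -65921*(√113 + 35212) = -65921*(35212 + √113) = -2321210252 - 65921*√113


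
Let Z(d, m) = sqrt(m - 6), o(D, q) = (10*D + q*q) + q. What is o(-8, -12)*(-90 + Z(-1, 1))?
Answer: -4680 + 52*I*sqrt(5) ≈ -4680.0 + 116.28*I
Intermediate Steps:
o(D, q) = q + q**2 + 10*D (o(D, q) = (10*D + q**2) + q = (q**2 + 10*D) + q = q + q**2 + 10*D)
Z(d, m) = sqrt(-6 + m)
o(-8, -12)*(-90 + Z(-1, 1)) = (-12 + (-12)**2 + 10*(-8))*(-90 + sqrt(-6 + 1)) = (-12 + 144 - 80)*(-90 + sqrt(-5)) = 52*(-90 + I*sqrt(5)) = -4680 + 52*I*sqrt(5)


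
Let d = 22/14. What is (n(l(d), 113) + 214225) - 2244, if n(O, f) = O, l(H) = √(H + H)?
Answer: 211981 + √154/7 ≈ 2.1198e+5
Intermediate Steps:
d = 11/7 (d = 22*(1/14) = 11/7 ≈ 1.5714)
l(H) = √2*√H (l(H) = √(2*H) = √2*√H)
(n(l(d), 113) + 214225) - 2244 = (√2*√(11/7) + 214225) - 2244 = (√2*(√77/7) + 214225) - 2244 = (√154/7 + 214225) - 2244 = (214225 + √154/7) - 2244 = 211981 + √154/7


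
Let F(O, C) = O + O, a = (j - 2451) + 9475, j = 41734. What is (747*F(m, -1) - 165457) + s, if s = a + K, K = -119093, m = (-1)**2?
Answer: -234298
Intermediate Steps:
m = 1
a = 48758 (a = (41734 - 2451) + 9475 = 39283 + 9475 = 48758)
F(O, C) = 2*O
s = -70335 (s = 48758 - 119093 = -70335)
(747*F(m, -1) - 165457) + s = (747*(2*1) - 165457) - 70335 = (747*2 - 165457) - 70335 = (1494 - 165457) - 70335 = -163963 - 70335 = -234298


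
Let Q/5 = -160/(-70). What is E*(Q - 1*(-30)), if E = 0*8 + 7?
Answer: 290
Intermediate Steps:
Q = 80/7 (Q = 5*(-160/(-70)) = 5*(-160*(-1/70)) = 5*(16/7) = 80/7 ≈ 11.429)
E = 7 (E = 0 + 7 = 7)
E*(Q - 1*(-30)) = 7*(80/7 - 1*(-30)) = 7*(80/7 + 30) = 7*(290/7) = 290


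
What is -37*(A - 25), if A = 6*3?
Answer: 259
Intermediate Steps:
A = 18
-37*(A - 25) = -37*(18 - 25) = -37*(-7) = 259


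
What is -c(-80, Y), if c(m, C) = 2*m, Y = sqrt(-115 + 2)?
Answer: 160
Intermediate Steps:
Y = I*sqrt(113) (Y = sqrt(-113) = I*sqrt(113) ≈ 10.63*I)
-c(-80, Y) = -2*(-80) = -1*(-160) = 160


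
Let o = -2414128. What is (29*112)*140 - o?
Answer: 2868848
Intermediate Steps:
(29*112)*140 - o = (29*112)*140 - 1*(-2414128) = 3248*140 + 2414128 = 454720 + 2414128 = 2868848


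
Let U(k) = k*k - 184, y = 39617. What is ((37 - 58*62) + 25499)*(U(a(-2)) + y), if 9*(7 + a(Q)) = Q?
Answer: 70170658120/81 ≈ 8.6630e+8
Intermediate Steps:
a(Q) = -7 + Q/9
U(k) = -184 + k**2 (U(k) = k**2 - 184 = -184 + k**2)
((37 - 58*62) + 25499)*(U(a(-2)) + y) = ((37 - 58*62) + 25499)*((-184 + (-7 + (1/9)*(-2))**2) + 39617) = ((37 - 3596) + 25499)*((-184 + (-7 - 2/9)**2) + 39617) = (-3559 + 25499)*((-184 + (-65/9)**2) + 39617) = 21940*((-184 + 4225/81) + 39617) = 21940*(-10679/81 + 39617) = 21940*(3198298/81) = 70170658120/81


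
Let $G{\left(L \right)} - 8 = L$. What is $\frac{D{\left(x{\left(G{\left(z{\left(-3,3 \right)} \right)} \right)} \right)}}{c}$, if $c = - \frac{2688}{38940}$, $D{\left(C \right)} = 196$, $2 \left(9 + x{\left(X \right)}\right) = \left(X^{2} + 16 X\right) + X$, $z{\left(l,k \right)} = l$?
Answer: $- \frac{22715}{8} \approx -2839.4$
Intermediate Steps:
$G{\left(L \right)} = 8 + L$
$x{\left(X \right)} = -9 + \frac{X^{2}}{2} + \frac{17 X}{2}$ ($x{\left(X \right)} = -9 + \frac{\left(X^{2} + 16 X\right) + X}{2} = -9 + \frac{X^{2} + 17 X}{2} = -9 + \left(\frac{X^{2}}{2} + \frac{17 X}{2}\right) = -9 + \frac{X^{2}}{2} + \frac{17 X}{2}$)
$c = - \frac{224}{3245}$ ($c = \left(-2688\right) \frac{1}{38940} = - \frac{224}{3245} \approx -0.069029$)
$\frac{D{\left(x{\left(G{\left(z{\left(-3,3 \right)} \right)} \right)} \right)}}{c} = \frac{196}{- \frac{224}{3245}} = 196 \left(- \frac{3245}{224}\right) = - \frac{22715}{8}$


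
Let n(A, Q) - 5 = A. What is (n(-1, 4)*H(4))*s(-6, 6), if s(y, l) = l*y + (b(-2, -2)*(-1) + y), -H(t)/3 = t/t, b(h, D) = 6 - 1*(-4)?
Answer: 624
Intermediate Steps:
n(A, Q) = 5 + A
b(h, D) = 10 (b(h, D) = 6 + 4 = 10)
H(t) = -3 (H(t) = -3*t/t = -3*1 = -3)
s(y, l) = -10 + y + l*y (s(y, l) = l*y + (10*(-1) + y) = l*y + (-10 + y) = -10 + y + l*y)
(n(-1, 4)*H(4))*s(-6, 6) = ((5 - 1)*(-3))*(-10 - 6 + 6*(-6)) = (4*(-3))*(-10 - 6 - 36) = -12*(-52) = 624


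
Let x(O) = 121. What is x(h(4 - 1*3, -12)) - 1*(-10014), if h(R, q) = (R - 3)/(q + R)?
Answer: 10135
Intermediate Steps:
h(R, q) = (-3 + R)/(R + q)
x(h(4 - 1*3, -12)) - 1*(-10014) = 121 - 1*(-10014) = 121 + 10014 = 10135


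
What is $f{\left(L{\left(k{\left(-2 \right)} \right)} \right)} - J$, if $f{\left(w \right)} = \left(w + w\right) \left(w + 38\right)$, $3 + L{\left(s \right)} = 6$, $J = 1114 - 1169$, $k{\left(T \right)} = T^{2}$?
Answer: $301$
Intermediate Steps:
$J = -55$ ($J = 1114 - 1169 = -55$)
$L{\left(s \right)} = 3$ ($L{\left(s \right)} = -3 + 6 = 3$)
$f{\left(w \right)} = 2 w \left(38 + w\right)$
$f{\left(L{\left(k{\left(-2 \right)} \right)} \right)} - J = 2 \cdot 3 \left(38 + 3\right) - -55 = 2 \cdot 3 \cdot 41 + 55 = 246 + 55 = 301$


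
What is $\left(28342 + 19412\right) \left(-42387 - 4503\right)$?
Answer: $-2239185060$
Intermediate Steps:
$\left(28342 + 19412\right) \left(-42387 - 4503\right) = 47754 \left(-46890\right) = -2239185060$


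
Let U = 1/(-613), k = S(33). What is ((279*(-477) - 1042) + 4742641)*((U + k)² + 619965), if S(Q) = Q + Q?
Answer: 1081159682876689944/375769 ≈ 2.8772e+12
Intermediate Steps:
S(Q) = 2*Q
k = 66 (k = 2*33 = 66)
U = -1/613 ≈ -0.0016313
((279*(-477) - 1042) + 4742641)*((U + k)² + 619965) = ((279*(-477) - 1042) + 4742641)*((-1/613 + 66)² + 619965) = ((-133083 - 1042) + 4742641)*((40457/613)² + 619965) = (-134125 + 4742641)*(1636768849/375769 + 619965) = 4608516*(234600396934/375769) = 1081159682876689944/375769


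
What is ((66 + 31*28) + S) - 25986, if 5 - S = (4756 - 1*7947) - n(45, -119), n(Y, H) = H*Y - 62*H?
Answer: -19833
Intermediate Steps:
n(Y, H) = -62*H + H*Y
S = 5219 (S = 5 - ((4756 - 1*7947) - (-119)*(-62 + 45)) = 5 - ((4756 - 7947) - (-119)*(-17)) = 5 - (-3191 - 1*2023) = 5 - (-3191 - 2023) = 5 - 1*(-5214) = 5 + 5214 = 5219)
((66 + 31*28) + S) - 25986 = ((66 + 31*28) + 5219) - 25986 = ((66 + 868) + 5219) - 25986 = (934 + 5219) - 25986 = 6153 - 25986 = -19833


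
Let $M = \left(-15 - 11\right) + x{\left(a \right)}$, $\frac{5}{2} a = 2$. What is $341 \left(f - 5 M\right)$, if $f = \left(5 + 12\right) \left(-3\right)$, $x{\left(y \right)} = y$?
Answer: $25575$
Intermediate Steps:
$a = \frac{4}{5}$ ($a = \frac{2}{5} \cdot 2 = \frac{4}{5} \approx 0.8$)
$M = - \frac{126}{5}$ ($M = \left(-15 - 11\right) + \frac{4}{5} = -26 + \frac{4}{5} = - \frac{126}{5} \approx -25.2$)
$f = -51$ ($f = 17 \left(-3\right) = -51$)
$341 \left(f - 5 M\right) = 341 \left(-51 - -126\right) = 341 \left(-51 + 126\right) = 341 \cdot 75 = 25575$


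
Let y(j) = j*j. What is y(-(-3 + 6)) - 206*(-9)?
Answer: 1863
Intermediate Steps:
y(j) = j²
y(-(-3 + 6)) - 206*(-9) = (-(-3 + 6))² - 206*(-9) = (-1*3)² + 1854 = (-3)² + 1854 = 9 + 1854 = 1863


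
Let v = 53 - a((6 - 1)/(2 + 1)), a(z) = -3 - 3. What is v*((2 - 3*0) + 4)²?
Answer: 2124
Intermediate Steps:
a(z) = -6
v = 59 (v = 53 - 1*(-6) = 53 + 6 = 59)
v*((2 - 3*0) + 4)² = 59*((2 - 3*0) + 4)² = 59*((2 + 0) + 4)² = 59*(2 + 4)² = 59*6² = 59*36 = 2124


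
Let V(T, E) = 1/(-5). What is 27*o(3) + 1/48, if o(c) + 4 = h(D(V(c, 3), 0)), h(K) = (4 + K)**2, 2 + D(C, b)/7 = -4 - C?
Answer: 43272169/1200 ≈ 36060.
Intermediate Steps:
V(T, E) = -1/5
D(C, b) = -42 - 7*C (D(C, b) = -14 + 7*(-4 - C) = -14 + (-28 - 7*C) = -42 - 7*C)
o(c) = 33389/25 (o(c) = -4 + (4 + (-42 - 7*(-1/5)))**2 = -4 + (4 + (-42 + 7/5))**2 = -4 + (4 - 203/5)**2 = -4 + (-183/5)**2 = -4 + 33489/25 = 33389/25)
27*o(3) + 1/48 = 27*(33389/25) + 1/48 = 901503/25 + 1/48 = 43272169/1200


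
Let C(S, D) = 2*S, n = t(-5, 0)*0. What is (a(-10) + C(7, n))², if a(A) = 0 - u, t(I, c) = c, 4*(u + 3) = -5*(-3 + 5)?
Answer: 1521/4 ≈ 380.25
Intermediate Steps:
u = -11/2 (u = -3 + (-5*(-3 + 5))/4 = -3 + (-5*2)/4 = -3 + (¼)*(-10) = -3 - 5/2 = -11/2 ≈ -5.5000)
a(A) = 11/2 (a(A) = 0 - 1*(-11/2) = 0 + 11/2 = 11/2)
n = 0 (n = 0*0 = 0)
(a(-10) + C(7, n))² = (11/2 + 2*7)² = (11/2 + 14)² = (39/2)² = 1521/4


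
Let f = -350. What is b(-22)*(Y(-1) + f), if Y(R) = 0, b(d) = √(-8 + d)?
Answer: -350*I*√30 ≈ -1917.0*I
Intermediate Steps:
b(-22)*(Y(-1) + f) = √(-8 - 22)*(0 - 350) = √(-30)*(-350) = (I*√30)*(-350) = -350*I*√30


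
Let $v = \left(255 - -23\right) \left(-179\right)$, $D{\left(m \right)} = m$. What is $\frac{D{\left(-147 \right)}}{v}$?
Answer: $\frac{147}{49762} \approx 0.0029541$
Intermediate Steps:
$v = -49762$ ($v = \left(255 + \left(-26 + 49\right)\right) \left(-179\right) = \left(255 + 23\right) \left(-179\right) = 278 \left(-179\right) = -49762$)
$\frac{D{\left(-147 \right)}}{v} = - \frac{147}{-49762} = \left(-147\right) \left(- \frac{1}{49762}\right) = \frac{147}{49762}$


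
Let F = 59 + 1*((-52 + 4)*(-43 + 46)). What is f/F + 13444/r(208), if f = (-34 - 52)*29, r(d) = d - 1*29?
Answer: 1589166/15215 ≈ 104.45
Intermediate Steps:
r(d) = -29 + d (r(d) = d - 29 = -29 + d)
f = -2494 (f = -86*29 = -2494)
F = -85 (F = 59 + 1*(-48*3) = 59 + 1*(-144) = 59 - 144 = -85)
f/F + 13444/r(208) = -2494/(-85) + 13444/(-29 + 208) = -2494*(-1/85) + 13444/179 = 2494/85 + 13444*(1/179) = 2494/85 + 13444/179 = 1589166/15215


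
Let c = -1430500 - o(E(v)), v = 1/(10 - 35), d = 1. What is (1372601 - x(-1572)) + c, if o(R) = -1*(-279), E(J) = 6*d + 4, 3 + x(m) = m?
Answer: -56603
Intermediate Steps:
x(m) = -3 + m
v = -1/25 (v = 1/(-25) = -1/25 ≈ -0.040000)
E(J) = 10 (E(J) = 6*1 + 4 = 6 + 4 = 10)
o(R) = 279
c = -1430779 (c = -1430500 - 1*279 = -1430500 - 279 = -1430779)
(1372601 - x(-1572)) + c = (1372601 - (-3 - 1572)) - 1430779 = (1372601 - 1*(-1575)) - 1430779 = (1372601 + 1575) - 1430779 = 1374176 - 1430779 = -56603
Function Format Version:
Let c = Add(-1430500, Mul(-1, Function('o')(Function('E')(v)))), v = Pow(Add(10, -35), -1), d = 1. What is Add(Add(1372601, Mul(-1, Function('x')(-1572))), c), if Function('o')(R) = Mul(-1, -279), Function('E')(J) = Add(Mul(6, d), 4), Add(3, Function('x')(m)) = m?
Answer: -56603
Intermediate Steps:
Function('x')(m) = Add(-3, m)
v = Rational(-1, 25) (v = Pow(-25, -1) = Rational(-1, 25) ≈ -0.040000)
Function('E')(J) = 10 (Function('E')(J) = Add(Mul(6, 1), 4) = Add(6, 4) = 10)
Function('o')(R) = 279
c = -1430779 (c = Add(-1430500, Mul(-1, 279)) = Add(-1430500, -279) = -1430779)
Add(Add(1372601, Mul(-1, Function('x')(-1572))), c) = Add(Add(1372601, Mul(-1, Add(-3, -1572))), -1430779) = Add(Add(1372601, Mul(-1, -1575)), -1430779) = Add(Add(1372601, 1575), -1430779) = Add(1374176, -1430779) = -56603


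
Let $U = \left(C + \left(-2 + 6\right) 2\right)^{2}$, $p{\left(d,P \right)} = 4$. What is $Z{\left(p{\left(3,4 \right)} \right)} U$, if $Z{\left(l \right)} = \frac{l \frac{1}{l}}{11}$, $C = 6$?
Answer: $\frac{196}{11} \approx 17.818$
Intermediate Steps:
$Z{\left(l \right)} = \frac{1}{11}$ ($Z{\left(l \right)} = 1 \cdot \frac{1}{11} = \frac{1}{11}$)
$U = 196$ ($U = \left(6 + \left(-2 + 6\right) 2\right)^{2} = \left(6 + 4 \cdot 2\right)^{2} = \left(6 + 8\right)^{2} = 14^{2} = 196$)
$Z{\left(p{\left(3,4 \right)} \right)} U = \frac{1}{11} \cdot 196 = \frac{196}{11}$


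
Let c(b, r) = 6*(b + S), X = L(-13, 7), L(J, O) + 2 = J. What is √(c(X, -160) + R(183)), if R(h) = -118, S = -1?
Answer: I*√214 ≈ 14.629*I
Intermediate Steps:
L(J, O) = -2 + J
X = -15 (X = -2 - 13 = -15)
c(b, r) = -6 + 6*b (c(b, r) = 6*(b - 1) = 6*(-1 + b) = -6 + 6*b)
√(c(X, -160) + R(183)) = √((-6 + 6*(-15)) - 118) = √((-6 - 90) - 118) = √(-96 - 118) = √(-214) = I*√214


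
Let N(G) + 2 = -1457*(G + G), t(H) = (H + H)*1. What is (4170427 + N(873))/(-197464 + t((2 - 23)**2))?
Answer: -1626503/196582 ≈ -8.2739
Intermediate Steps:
t(H) = 2*H (t(H) = (2*H)*1 = 2*H)
N(G) = -2 - 2914*G (N(G) = -2 - 1457*(G + G) = -2 - 2914*G)
(4170427 + N(873))/(-197464 + t((2 - 23)**2)) = (4170427 + (-2 - 2914*873))/(-197464 + 2*(2 - 23)**2) = (4170427 + (-2 - 2543922))/(-197464 + 2*(-21)**2) = (4170427 - 2543924)/(-197464 + 2*441) = 1626503/(-197464 + 882) = 1626503/(-196582) = 1626503*(-1/196582) = -1626503/196582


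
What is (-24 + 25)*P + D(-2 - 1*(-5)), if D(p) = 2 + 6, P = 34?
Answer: 42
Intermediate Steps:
D(p) = 8
(-24 + 25)*P + D(-2 - 1*(-5)) = (-24 + 25)*34 + 8 = 1*34 + 8 = 34 + 8 = 42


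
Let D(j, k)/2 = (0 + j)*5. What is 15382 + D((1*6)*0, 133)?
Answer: 15382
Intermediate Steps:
D(j, k) = 10*j (D(j, k) = 2*((0 + j)*5) = 2*(j*5) = 2*(5*j) = 10*j)
15382 + D((1*6)*0, 133) = 15382 + 10*((1*6)*0) = 15382 + 10*(6*0) = 15382 + 10*0 = 15382 + 0 = 15382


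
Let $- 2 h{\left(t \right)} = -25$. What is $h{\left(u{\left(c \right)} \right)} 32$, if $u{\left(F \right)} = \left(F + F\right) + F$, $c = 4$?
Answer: $400$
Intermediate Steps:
$u{\left(F \right)} = 3 F$ ($u{\left(F \right)} = 2 F + F = 3 F$)
$h{\left(t \right)} = \frac{25}{2}$ ($h{\left(t \right)} = \left(- \frac{1}{2}\right) \left(-25\right) = \frac{25}{2}$)
$h{\left(u{\left(c \right)} \right)} 32 = \frac{25}{2} \cdot 32 = 400$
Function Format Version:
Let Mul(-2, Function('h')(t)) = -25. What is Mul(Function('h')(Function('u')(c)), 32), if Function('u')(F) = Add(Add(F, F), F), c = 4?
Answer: 400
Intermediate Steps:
Function('u')(F) = Mul(3, F) (Function('u')(F) = Add(Mul(2, F), F) = Mul(3, F))
Function('h')(t) = Rational(25, 2) (Function('h')(t) = Mul(Rational(-1, 2), -25) = Rational(25, 2))
Mul(Function('h')(Function('u')(c)), 32) = Mul(Rational(25, 2), 32) = 400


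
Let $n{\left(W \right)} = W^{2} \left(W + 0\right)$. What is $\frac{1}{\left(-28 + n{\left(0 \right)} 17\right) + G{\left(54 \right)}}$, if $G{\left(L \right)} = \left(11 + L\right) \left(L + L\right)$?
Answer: $\frac{1}{6992} \approx 0.00014302$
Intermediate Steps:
$G{\left(L \right)} = 2 L \left(11 + L\right)$ ($G{\left(L \right)} = \left(11 + L\right) 2 L = 2 L \left(11 + L\right)$)
$n{\left(W \right)} = W^{3}$ ($n{\left(W \right)} = W^{2} W = W^{3}$)
$\frac{1}{\left(-28 + n{\left(0 \right)} 17\right) + G{\left(54 \right)}} = \frac{1}{\left(-28 + 0^{3} \cdot 17\right) + 2 \cdot 54 \left(11 + 54\right)} = \frac{1}{\left(-28 + 0 \cdot 17\right) + 2 \cdot 54 \cdot 65} = \frac{1}{\left(-28 + 0\right) + 7020} = \frac{1}{-28 + 7020} = \frac{1}{6992}$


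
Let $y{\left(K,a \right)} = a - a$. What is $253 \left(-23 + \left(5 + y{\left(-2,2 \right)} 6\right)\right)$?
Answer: $-4554$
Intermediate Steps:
$y{\left(K,a \right)} = 0$
$253 \left(-23 + \left(5 + y{\left(-2,2 \right)} 6\right)\right) = 253 \left(-23 + \left(5 + 0 \cdot 6\right)\right) = 253 \left(-23 + \left(5 + 0\right)\right) = 253 \left(-23 + 5\right) = 253 \left(-18\right) = -4554$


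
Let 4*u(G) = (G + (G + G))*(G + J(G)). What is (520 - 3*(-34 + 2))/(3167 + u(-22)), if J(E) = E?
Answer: 616/3893 ≈ 0.15823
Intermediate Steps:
u(G) = 3*G²/2 (u(G) = ((G + (G + G))*(G + G))/4 = ((G + 2*G)*(2*G))/4 = ((3*G)*(2*G))/4 = (6*G²)/4 = 3*G²/2)
(520 - 3*(-34 + 2))/(3167 + u(-22)) = (520 - 3*(-34 + 2))/(3167 + (3/2)*(-22)²) = (520 - 3*(-32))/(3167 + (3/2)*484) = (520 + 96)/(3167 + 726) = 616/3893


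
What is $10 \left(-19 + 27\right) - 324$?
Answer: $-244$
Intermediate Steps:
$10 \left(-19 + 27\right) - 324 = 10 \cdot 8 - 324 = 80 - 324 = -244$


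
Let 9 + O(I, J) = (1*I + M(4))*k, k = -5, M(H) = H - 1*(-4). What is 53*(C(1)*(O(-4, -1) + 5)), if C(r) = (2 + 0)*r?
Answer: -2544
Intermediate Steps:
M(H) = 4 + H (M(H) = H + 4 = 4 + H)
C(r) = 2*r
O(I, J) = -49 - 5*I (O(I, J) = -9 + (1*I + (4 + 4))*(-5) = -9 + (I + 8)*(-5) = -9 + (8 + I)*(-5) = -9 + (-40 - 5*I) = -49 - 5*I)
53*(C(1)*(O(-4, -1) + 5)) = 53*((2*1)*((-49 - 5*(-4)) + 5)) = 53*(2*((-49 + 20) + 5)) = 53*(2*(-29 + 5)) = 53*(2*(-24)) = 53*(-48) = -2544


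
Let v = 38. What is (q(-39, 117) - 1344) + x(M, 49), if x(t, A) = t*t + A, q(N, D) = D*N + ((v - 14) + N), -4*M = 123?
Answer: -78839/16 ≈ -4927.4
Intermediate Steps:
M = -123/4 (M = -¼*123 = -123/4 ≈ -30.750)
q(N, D) = 24 + N + D*N (q(N, D) = D*N + ((38 - 14) + N) = D*N + (24 + N) = 24 + N + D*N)
x(t, A) = A + t² (x(t, A) = t² + A = A + t²)
(q(-39, 117) - 1344) + x(M, 49) = ((24 - 39 + 117*(-39)) - 1344) + (49 + (-123/4)²) = ((24 - 39 - 4563) - 1344) + (49 + 15129/16) = (-4578 - 1344) + 15913/16 = -5922 + 15913/16 = -78839/16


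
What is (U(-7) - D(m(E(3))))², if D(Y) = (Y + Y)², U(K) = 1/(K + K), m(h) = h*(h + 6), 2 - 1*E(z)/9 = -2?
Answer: 16390161219124225/196 ≈ 8.3623e+13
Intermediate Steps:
E(z) = 36 (E(z) = 18 - 9*(-2) = 18 + 18 = 36)
m(h) = h*(6 + h)
U(K) = 1/(2*K)
D(Y) = 4*Y² (D(Y) = (2*Y)² = 4*Y²)
(U(-7) - D(m(E(3))))² = ((½)/(-7) - 4*(36*(6 + 36))²)² = ((½)*(-⅐) - 4*(36*42)²)² = (-1/14 - 4*1512²)² = (-1/14 - 4*2286144)² = (-1/14 - 1*9144576)² = (-1/14 - 9144576)² = (-128024065/14)² = 16390161219124225/196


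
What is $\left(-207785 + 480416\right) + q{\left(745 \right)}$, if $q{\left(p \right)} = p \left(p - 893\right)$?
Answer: $162371$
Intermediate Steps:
$q{\left(p \right)} = p \left(-893 + p\right)$
$\left(-207785 + 480416\right) + q{\left(745 \right)} = \left(-207785 + 480416\right) + 745 \left(-893 + 745\right) = 272631 + 745 \left(-148\right) = 272631 - 110260 = 162371$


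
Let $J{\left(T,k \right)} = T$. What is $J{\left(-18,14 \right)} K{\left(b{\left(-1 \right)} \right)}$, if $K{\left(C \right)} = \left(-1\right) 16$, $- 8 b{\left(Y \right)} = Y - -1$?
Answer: $288$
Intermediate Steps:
$b{\left(Y \right)} = - \frac{1}{8} - \frac{Y}{8}$ ($b{\left(Y \right)} = - \frac{Y - -1}{8} = - \frac{Y + 1}{8} = - \frac{1 + Y}{8} = - \frac{1}{8} - \frac{Y}{8}$)
$K{\left(C \right)} = -16$
$J{\left(-18,14 \right)} K{\left(b{\left(-1 \right)} \right)} = \left(-18\right) \left(-16\right) = 288$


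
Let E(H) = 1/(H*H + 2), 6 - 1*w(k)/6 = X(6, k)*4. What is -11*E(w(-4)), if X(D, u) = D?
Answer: -11/11666 ≈ -0.00094291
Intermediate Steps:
w(k) = -108 (w(k) = 36 - 36*4 = 36 - 6*24 = 36 - 144 = -108)
E(H) = 1/(2 + H²) (E(H) = 1/(H² + 2) = 1/(2 + H²))
-11*E(w(-4)) = -11/(2 + (-108)²) = -11/(2 + 11664) = -11/11666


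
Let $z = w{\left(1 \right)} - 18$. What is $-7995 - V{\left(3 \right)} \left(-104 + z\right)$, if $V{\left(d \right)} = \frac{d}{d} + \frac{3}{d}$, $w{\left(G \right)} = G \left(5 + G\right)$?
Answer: $-7763$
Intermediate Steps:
$V{\left(d \right)} = 1 + \frac{3}{d}$
$z = -12$ ($z = 1 \left(5 + 1\right) - 18 = 1 \cdot 6 - 18 = 6 - 18 = -12$)
$-7995 - V{\left(3 \right)} \left(-104 + z\right) = -7995 - \frac{3 + 3}{3} \left(-104 - 12\right) = -7995 - \frac{1}{3} \cdot 6 \left(-116\right) = -7995 - 2 \left(-116\right) = -7995 - -232 = -7995 + 232 = -7763$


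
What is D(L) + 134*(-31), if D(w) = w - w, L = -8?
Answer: -4154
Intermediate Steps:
D(w) = 0
D(L) + 134*(-31) = 0 + 134*(-31) = 0 - 4154 = -4154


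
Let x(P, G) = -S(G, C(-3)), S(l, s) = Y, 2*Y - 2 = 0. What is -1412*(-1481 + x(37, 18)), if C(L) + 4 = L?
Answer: 2092584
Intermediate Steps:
Y = 1 (Y = 1 + (½)*0 = 1 + 0 = 1)
C(L) = -4 + L
S(l, s) = 1
x(P, G) = -1 (x(P, G) = -1*1 = -1)
-1412*(-1481 + x(37, 18)) = -1412*(-1481 - 1) = -1412*(-1482) = 2092584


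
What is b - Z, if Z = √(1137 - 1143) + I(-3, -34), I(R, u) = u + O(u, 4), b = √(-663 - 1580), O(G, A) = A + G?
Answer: 64 + I*√2243 - I*√6 ≈ 64.0 + 44.911*I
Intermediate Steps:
b = I*√2243 (b = √(-2243) = I*√2243 ≈ 47.36*I)
I(R, u) = 4 + 2*u (I(R, u) = u + (4 + u) = 4 + 2*u)
Z = -64 + I*√6 (Z = √(1137 - 1143) + (4 + 2*(-34)) = √(-6) + (4 - 68) = I*√6 - 64 = -64 + I*√6 ≈ -64.0 + 2.4495*I)
b - Z = I*√2243 - (-64 + I*√6) = I*√2243 + (64 - I*√6) = 64 + I*√2243 - I*√6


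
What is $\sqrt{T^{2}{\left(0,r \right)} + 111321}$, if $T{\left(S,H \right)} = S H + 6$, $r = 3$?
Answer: $3 \sqrt{12373} \approx 333.7$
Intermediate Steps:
$T{\left(S,H \right)} = 6 + H S$ ($T{\left(S,H \right)} = H S + 6 = 6 + H S$)
$\sqrt{T^{2}{\left(0,r \right)} + 111321} = \sqrt{\left(6 + 3 \cdot 0\right)^{2} + 111321} = \sqrt{\left(6 + 0\right)^{2} + 111321} = \sqrt{6^{2} + 111321} = \sqrt{36 + 111321} = \sqrt{111357} = 3 \sqrt{12373}$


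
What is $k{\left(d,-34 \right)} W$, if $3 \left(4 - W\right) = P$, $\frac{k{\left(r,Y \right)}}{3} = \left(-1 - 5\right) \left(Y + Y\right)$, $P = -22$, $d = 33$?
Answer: $13872$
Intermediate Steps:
$k{\left(r,Y \right)} = - 36 Y$ ($k{\left(r,Y \right)} = 3 \left(-1 - 5\right) \left(Y + Y\right) = 3 \left(- 6 \cdot 2 Y\right) = 3 \left(- 12 Y\right) = - 36 Y$)
$W = \frac{34}{3}$ ($W = 4 - - \frac{22}{3} = 4 + \frac{22}{3} = \frac{34}{3} \approx 11.333$)
$k{\left(d,-34 \right)} W = \left(-36\right) \left(-34\right) \frac{34}{3} = 1224 \cdot \frac{34}{3} = 13872$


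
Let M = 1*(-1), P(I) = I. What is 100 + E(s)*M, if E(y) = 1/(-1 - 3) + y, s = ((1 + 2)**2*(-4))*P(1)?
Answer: 545/4 ≈ 136.25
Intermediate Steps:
M = -1
s = -36 (s = ((1 + 2)**2*(-4))*1 = (3**2*(-4))*1 = (9*(-4))*1 = -36*1 = -36)
E(y) = -1/4 + y (E(y) = 1/(-4) + y = -1/4 + y)
100 + E(s)*M = 100 + (-1/4 - 36)*(-1) = 100 - 145/4*(-1) = 100 + 145/4 = 545/4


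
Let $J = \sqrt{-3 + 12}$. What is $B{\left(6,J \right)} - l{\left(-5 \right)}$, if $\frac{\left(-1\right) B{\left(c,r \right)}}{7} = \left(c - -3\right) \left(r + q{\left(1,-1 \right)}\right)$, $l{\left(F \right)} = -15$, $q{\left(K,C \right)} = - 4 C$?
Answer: $-426$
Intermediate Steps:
$J = 3$ ($J = \sqrt{9} = 3$)
$B{\left(c,r \right)} = - 7 \left(3 + c\right) \left(4 + r\right)$ ($B{\left(c,r \right)} = - 7 \left(c - -3\right) \left(r - -4\right) = - 7 \left(c + \left(-5 + 8\right)\right) \left(r + 4\right) = - 7 \left(c + 3\right) \left(4 + r\right) = - 7 \left(3 + c\right) \left(4 + r\right)$)
$B{\left(6,J \right)} - l{\left(-5 \right)} = \left(-84 - 168 - 63 - 42 \cdot 3\right) - -15 = \left(-84 - 168 - 63 - 126\right) + 15 = -441 + 15 = -426$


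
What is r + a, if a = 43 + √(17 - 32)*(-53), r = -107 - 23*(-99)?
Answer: 2213 - 53*I*√15 ≈ 2213.0 - 205.27*I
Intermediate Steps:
r = 2170 (r = -107 + 2277 = 2170)
a = 43 - 53*I*√15 (a = 43 + √(-15)*(-53) = 43 + (I*√15)*(-53) = 43 - 53*I*√15 ≈ 43.0 - 205.27*I)
r + a = 2170 + (43 - 53*I*√15) = 2213 - 53*I*√15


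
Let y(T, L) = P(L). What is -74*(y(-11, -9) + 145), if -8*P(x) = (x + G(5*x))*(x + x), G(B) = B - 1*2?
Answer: -1406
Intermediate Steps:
G(B) = -2 + B (G(B) = B - 2 = -2 + B)
P(x) = -x*(-2 + 6*x)/4 (P(x) = -(x + (-2 + 5*x))*(x + x)/8 = -(-2 + 6*x)*2*x/8 = -x*(-2 + 6*x)/4)
y(T, L) = L*(1 - 3*L)/2
-74*(y(-11, -9) + 145) = -74*((½)*(-9)*(1 - 3*(-9)) + 145) = -74*((½)*(-9)*(1 + 27) + 145) = -74*((½)*(-9)*28 + 145) = -74*(-126 + 145) = -74*19 = -1406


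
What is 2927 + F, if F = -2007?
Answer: 920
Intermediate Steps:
2927 + F = 2927 - 2007 = 920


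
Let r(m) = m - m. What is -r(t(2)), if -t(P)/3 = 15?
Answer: 0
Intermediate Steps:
t(P) = -45 (t(P) = -3*15 = -45)
r(m) = 0
-r(t(2)) = -1*0 = 0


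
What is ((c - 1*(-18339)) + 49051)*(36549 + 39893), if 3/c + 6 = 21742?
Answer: 55985702012503/10868 ≈ 5.1514e+9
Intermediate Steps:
c = 3/21736 (c = 3/(-6 + 21742) = 3/21736 ≈ 0.00013802)
((c - 1*(-18339)) + 49051)*(36549 + 39893) = ((3/21736 - 1*(-18339)) + 49051)*(36549 + 39893) = ((3/21736 + 18339) + 49051)*76442 = (398616507/21736 + 49051)*76442 = (1464789043/21736)*76442 = 55985702012503/10868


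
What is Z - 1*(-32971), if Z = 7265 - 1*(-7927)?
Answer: 48163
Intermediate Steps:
Z = 15192 (Z = 7265 + 7927 = 15192)
Z - 1*(-32971) = 15192 - 1*(-32971) = 15192 + 32971 = 48163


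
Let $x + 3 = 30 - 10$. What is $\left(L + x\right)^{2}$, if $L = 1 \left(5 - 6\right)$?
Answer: $256$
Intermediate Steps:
$x = 17$ ($x = -3 + \left(30 - 10\right) = -3 + 20 = 17$)
$L = -1$ ($L = 1 \left(-1\right) = -1$)
$\left(L + x\right)^{2} = \left(-1 + 17\right)^{2} = 16^{2} = 256$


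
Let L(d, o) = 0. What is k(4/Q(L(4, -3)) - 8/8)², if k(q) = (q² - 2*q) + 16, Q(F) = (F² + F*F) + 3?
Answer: 19321/81 ≈ 238.53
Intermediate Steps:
Q(F) = 3 + 2*F² (Q(F) = (F² + F²) + 3 = 2*F² + 3 = 3 + 2*F²)
k(q) = 16 + q² - 2*q
k(4/Q(L(4, -3)) - 8/8)² = (16 + (4/(3 + 2*0²) - 8/8)² - 2*(4/(3 + 2*0²) - 8/8))² = (16 + (4/(3 + 2*0) - 8*⅛)² - 2*(4/(3 + 2*0) - 8*⅛))² = (16 + (4/(3 + 0) - 1)² - 2*(4/(3 + 0) - 1))² = (16 + (4/3 - 1)² - 2*(4/3 - 1))² = (16 + (⅓)² - 2*⅓)² = (16 + ⅑ - ⅔)² = (139/9)² = 19321/81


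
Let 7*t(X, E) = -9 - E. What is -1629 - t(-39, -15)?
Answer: -11409/7 ≈ -1629.9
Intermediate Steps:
t(X, E) = -9/7 - E/7 (t(X, E) = (-9 - E)/7 = -9/7 - E/7)
-1629 - t(-39, -15) = -1629 - (-9/7 - ⅐*(-15)) = -1629 - (-9/7 + 15/7) = -1629 - 1*6/7 = -1629 - 6/7 = -11409/7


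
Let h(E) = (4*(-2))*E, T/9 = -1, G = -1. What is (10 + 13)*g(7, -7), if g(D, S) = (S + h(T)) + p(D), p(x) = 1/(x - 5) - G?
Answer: 3059/2 ≈ 1529.5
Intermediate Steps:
T = -9 (T = 9*(-1) = -9)
p(x) = 1 + 1/(-5 + x) (p(x) = 1/(x - 5) - 1*(-1) = 1/(-5 + x) + 1 = 1 + 1/(-5 + x))
h(E) = -8*E
g(D, S) = 72 + S + (-4 + D)/(-5 + D) (g(D, S) = (S - 8*(-9)) + (-4 + D)/(-5 + D) = (S + 72) + (-4 + D)/(-5 + D) = (72 + S) + (-4 + D)/(-5 + D) = 72 + S + (-4 + D)/(-5 + D))
(10 + 13)*g(7, -7) = (10 + 13)*((-4 + 7 + (-5 + 7)*(72 - 7))/(-5 + 7)) = 23*((-4 + 7 + 2*65)/2) = 23*((-4 + 7 + 130)/2) = 23*((½)*133) = 23*(133/2) = 3059/2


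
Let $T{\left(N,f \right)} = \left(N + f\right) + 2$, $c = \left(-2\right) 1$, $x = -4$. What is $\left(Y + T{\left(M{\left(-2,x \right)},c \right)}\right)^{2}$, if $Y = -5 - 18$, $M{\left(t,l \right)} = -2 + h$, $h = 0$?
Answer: $625$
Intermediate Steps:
$M{\left(t,l \right)} = -2$ ($M{\left(t,l \right)} = -2 + 0 = -2$)
$c = -2$
$T{\left(N,f \right)} = 2 + N + f$
$Y = -23$ ($Y = -5 - 18 = -23$)
$\left(Y + T{\left(M{\left(-2,x \right)},c \right)}\right)^{2} = \left(-23 - 2\right)^{2} = \left(-25\right)^{2} = 625$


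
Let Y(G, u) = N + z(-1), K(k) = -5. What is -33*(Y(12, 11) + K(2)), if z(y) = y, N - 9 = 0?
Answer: -99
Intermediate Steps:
N = 9 (N = 9 + 0 = 9)
Y(G, u) = 8 (Y(G, u) = 9 - 1 = 8)
-33*(Y(12, 11) + K(2)) = -33*(8 - 5) = -33*3 = -99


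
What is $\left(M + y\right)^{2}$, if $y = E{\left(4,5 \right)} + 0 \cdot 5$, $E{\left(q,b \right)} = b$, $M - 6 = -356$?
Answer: $119025$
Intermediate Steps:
$M = -350$ ($M = 6 - 356 = -350$)
$y = 5$ ($y = 5 + 0 \cdot 5 = 5 + 0 = 5$)
$\left(M + y\right)^{2} = \left(-350 + 5\right)^{2} = \left(-345\right)^{2} = 119025$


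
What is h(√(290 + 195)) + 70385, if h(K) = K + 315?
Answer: 70700 + √485 ≈ 70722.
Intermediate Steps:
h(K) = 315 + K
h(√(290 + 195)) + 70385 = (315 + √(290 + 195)) + 70385 = (315 + √485) + 70385 = 70700 + √485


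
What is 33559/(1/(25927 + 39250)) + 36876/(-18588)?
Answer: 3388088883634/1549 ≈ 2.1873e+9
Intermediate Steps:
33559/(1/(25927 + 39250)) + 36876/(-18588) = 33559/(1/65177) + 36876*(-1/18588) = 33559/(1/65177) - 3073/1549 = 33559*65177 - 3073/1549 = 2187274943 - 3073/1549 = 3388088883634/1549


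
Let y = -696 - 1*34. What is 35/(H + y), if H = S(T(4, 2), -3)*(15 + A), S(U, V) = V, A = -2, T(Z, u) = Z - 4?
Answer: -35/769 ≈ -0.045514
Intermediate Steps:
T(Z, u) = -4 + Z
H = -39 (H = -3*(15 - 2) = -3*13 = -39)
y = -730 (y = -696 - 34 = -730)
35/(H + y) = 35/(-39 - 730) = 35/(-769) = 35*(-1/769) = -35/769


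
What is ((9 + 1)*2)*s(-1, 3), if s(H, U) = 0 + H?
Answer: -20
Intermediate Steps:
s(H, U) = H
((9 + 1)*2)*s(-1, 3) = ((9 + 1)*2)*(-1) = (10*2)*(-1) = 20*(-1) = -20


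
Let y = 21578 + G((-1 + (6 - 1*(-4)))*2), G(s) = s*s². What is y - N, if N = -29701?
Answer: 57111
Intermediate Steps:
G(s) = s³
y = 27410 (y = 21578 + ((-1 + (6 - 1*(-4)))*2)³ = 21578 + ((-1 + (6 + 4))*2)³ = 21578 + ((-1 + 10)*2)³ = 21578 + (9*2)³ = 21578 + 18³ = 21578 + 5832 = 27410)
y - N = 27410 - 1*(-29701) = 27410 + 29701 = 57111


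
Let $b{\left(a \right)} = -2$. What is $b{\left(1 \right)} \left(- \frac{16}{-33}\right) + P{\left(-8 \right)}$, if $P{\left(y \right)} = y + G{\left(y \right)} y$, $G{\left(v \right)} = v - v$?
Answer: $- \frac{296}{33} \approx -8.9697$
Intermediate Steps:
$G{\left(v \right)} = 0$
$P{\left(y \right)} = y$ ($P{\left(y \right)} = y + 0 y = y + 0 = y$)
$b{\left(1 \right)} \left(- \frac{16}{-33}\right) + P{\left(-8 \right)} = - 2 \left(- \frac{16}{-33}\right) - 8 = - 2 \left(\left(-16\right) \left(- \frac{1}{33}\right)\right) - 8 = \left(-2\right) \frac{16}{33} - 8 = - \frac{32}{33} - 8 = - \frac{296}{33}$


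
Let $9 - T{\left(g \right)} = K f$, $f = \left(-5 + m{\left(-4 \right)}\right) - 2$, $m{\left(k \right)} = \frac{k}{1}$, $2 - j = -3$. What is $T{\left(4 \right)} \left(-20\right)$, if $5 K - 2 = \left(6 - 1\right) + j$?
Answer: $-708$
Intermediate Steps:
$j = 5$ ($j = 2 - -3 = 2 + 3 = 5$)
$m{\left(k \right)} = k$ ($m{\left(k \right)} = k 1 = k$)
$K = \frac{12}{5}$ ($K = \frac{2}{5} + \frac{\left(6 - 1\right) + 5}{5} = \frac{2}{5} + \frac{5 + 5}{5} = \frac{2}{5} + \frac{1}{5} \cdot 10 = \frac{2}{5} + 2 = \frac{12}{5} \approx 2.4$)
$f = -11$ ($f = \left(-5 - 4\right) - 2 = -9 - 2 = -11$)
$T{\left(g \right)} = \frac{177}{5}$ ($T{\left(g \right)} = 9 - \frac{12}{5} \left(-11\right) = 9 - - \frac{132}{5} = 9 + \frac{132}{5} = \frac{177}{5}$)
$T{\left(4 \right)} \left(-20\right) = \frac{177}{5} \left(-20\right) = -708$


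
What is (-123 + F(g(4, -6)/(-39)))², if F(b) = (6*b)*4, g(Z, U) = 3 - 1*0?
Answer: 2634129/169 ≈ 15587.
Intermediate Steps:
g(Z, U) = 3 (g(Z, U) = 3 + 0 = 3)
F(b) = 24*b
(-123 + F(g(4, -6)/(-39)))² = (-123 + 24*(3/(-39)))² = (-123 + 24*(3*(-1/39)))² = (-123 + 24*(-1/13))² = (-123 - 24/13)² = (-1623/13)² = 2634129/169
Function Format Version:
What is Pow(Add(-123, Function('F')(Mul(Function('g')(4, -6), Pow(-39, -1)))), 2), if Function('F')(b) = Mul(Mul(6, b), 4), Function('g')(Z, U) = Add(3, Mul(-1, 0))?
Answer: Rational(2634129, 169) ≈ 15587.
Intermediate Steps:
Function('g')(Z, U) = 3 (Function('g')(Z, U) = Add(3, 0) = 3)
Function('F')(b) = Mul(24, b)
Pow(Add(-123, Function('F')(Mul(Function('g')(4, -6), Pow(-39, -1)))), 2) = Pow(Add(-123, Mul(24, Mul(3, Pow(-39, -1)))), 2) = Pow(Add(-123, Mul(24, Mul(3, Rational(-1, 39)))), 2) = Pow(Add(-123, Mul(24, Rational(-1, 13))), 2) = Pow(Add(-123, Rational(-24, 13)), 2) = Pow(Rational(-1623, 13), 2) = Rational(2634129, 169)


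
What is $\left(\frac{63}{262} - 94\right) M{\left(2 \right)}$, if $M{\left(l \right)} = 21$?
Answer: $- \frac{515865}{262} \approx -1969.0$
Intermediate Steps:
$\left(\frac{63}{262} - 94\right) M{\left(2 \right)} = \left(\frac{63}{262} - 94\right) 21 = \left(- \frac{24565}{262}\right) 21 = - \frac{515865}{262}$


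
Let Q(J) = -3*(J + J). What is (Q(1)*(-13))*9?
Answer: 702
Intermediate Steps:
Q(J) = -6*J
(Q(1)*(-13))*9 = (-6*1*(-13))*9 = -6*(-13)*9 = 78*9 = 702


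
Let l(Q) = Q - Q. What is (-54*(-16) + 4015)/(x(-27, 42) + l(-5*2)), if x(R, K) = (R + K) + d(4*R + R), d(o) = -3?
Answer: 4879/12 ≈ 406.58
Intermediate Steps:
x(R, K) = -3 + K + R (x(R, K) = (R + K) - 3 = (K + R) - 3 = -3 + K + R)
l(Q) = 0
(-54*(-16) + 4015)/(x(-27, 42) + l(-5*2)) = (-54*(-16) + 4015)/((-3 + 42 - 27) + 0) = (864 + 4015)/(12 + 0) = 4879/12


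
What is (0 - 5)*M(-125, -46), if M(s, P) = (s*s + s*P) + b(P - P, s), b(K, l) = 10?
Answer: -106925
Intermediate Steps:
M(s, P) = 10 + s**2 + P*s (M(s, P) = (s*s + s*P) + 10 = (s**2 + P*s) + 10 = 10 + s**2 + P*s)
(0 - 5)*M(-125, -46) = (0 - 5)*(10 + (-125)**2 - 46*(-125)) = -5*(10 + 15625 + 5750) = -5*21385 = -106925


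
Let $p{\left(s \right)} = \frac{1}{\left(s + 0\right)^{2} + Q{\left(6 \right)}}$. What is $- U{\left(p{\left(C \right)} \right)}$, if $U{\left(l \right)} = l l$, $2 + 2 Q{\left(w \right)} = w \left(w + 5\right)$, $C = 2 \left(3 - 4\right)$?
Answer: $- \frac{1}{1296} \approx -0.0007716$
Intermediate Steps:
$C = -2$ ($C = 2 \left(-1\right) = -2$)
$Q{\left(w \right)} = -1 + \frac{w \left(5 + w\right)}{2}$ ($Q{\left(w \right)} = -1 + \frac{w \left(w + 5\right)}{2} = -1 + \frac{w \left(5 + w\right)}{2}$)
$p{\left(s \right)} = \frac{1}{32 + s^{2}}$ ($p{\left(s \right)} = \frac{1}{\left(s + 0\right)^{2} + \left(-1 + \frac{6^{2}}{2} + \frac{5}{2} \cdot 6\right)} = \frac{1}{s^{2} + \left(-1 + \frac{1}{2} \cdot 36 + 15\right)} = \frac{1}{s^{2} + \left(-1 + 18 + 15\right)} = \frac{1}{s^{2} + 32} = \frac{1}{32 + s^{2}}$)
$U{\left(l \right)} = l^{2}$
$- U{\left(p{\left(C \right)} \right)} = - \left(\frac{1}{32 + \left(-2\right)^{2}}\right)^{2} = - \left(\frac{1}{32 + 4}\right)^{2} = - \left(\frac{1}{36}\right)^{2} = - \frac{1}{1296}$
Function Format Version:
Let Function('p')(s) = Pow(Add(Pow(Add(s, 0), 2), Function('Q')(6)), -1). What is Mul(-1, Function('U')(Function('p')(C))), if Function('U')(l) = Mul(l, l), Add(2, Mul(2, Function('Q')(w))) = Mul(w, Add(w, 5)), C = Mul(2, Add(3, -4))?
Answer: Rational(-1, 1296) ≈ -0.00077160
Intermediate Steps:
C = -2 (C = Mul(2, -1) = -2)
Function('Q')(w) = Add(-1, Mul(Rational(1, 2), w, Add(5, w))) (Function('Q')(w) = Add(-1, Mul(Rational(1, 2), Mul(w, Add(w, 5)))) = Add(-1, Mul(Rational(1, 2), Mul(w, Add(5, w)))) = Add(-1, Mul(Rational(1, 2), w, Add(5, w))))
Function('p')(s) = Pow(Add(32, Pow(s, 2)), -1) (Function('p')(s) = Pow(Add(Pow(Add(s, 0), 2), Add(-1, Mul(Rational(1, 2), Pow(6, 2)), Mul(Rational(5, 2), 6))), -1) = Pow(Add(Pow(s, 2), Add(-1, Mul(Rational(1, 2), 36), 15)), -1) = Pow(Add(Pow(s, 2), Add(-1, 18, 15)), -1) = Pow(Add(Pow(s, 2), 32), -1) = Pow(Add(32, Pow(s, 2)), -1))
Function('U')(l) = Pow(l, 2)
Mul(-1, Function('U')(Function('p')(C))) = Mul(-1, Pow(Pow(Add(32, Pow(-2, 2)), -1), 2)) = Mul(-1, Pow(Pow(Add(32, 4), -1), 2)) = Mul(-1, Pow(Pow(36, -1), 2)) = Mul(-1, Pow(Rational(1, 36), 2)) = Mul(-1, Rational(1, 1296)) = Rational(-1, 1296)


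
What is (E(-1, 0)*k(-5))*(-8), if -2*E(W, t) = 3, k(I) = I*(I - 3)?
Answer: 480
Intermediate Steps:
k(I) = I*(-3 + I)
E(W, t) = -3/2 (E(W, t) = -1/2*3 = -3/2)
(E(-1, 0)*k(-5))*(-8) = -(-15)*(-3 - 5)/2*(-8) = -(-15)*(-8)/2*(-8) = -3/2*40*(-8) = -60*(-8) = 480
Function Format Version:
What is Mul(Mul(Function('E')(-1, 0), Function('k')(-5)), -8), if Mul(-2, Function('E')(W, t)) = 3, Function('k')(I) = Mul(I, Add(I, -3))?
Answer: 480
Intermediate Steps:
Function('k')(I) = Mul(I, Add(-3, I))
Function('E')(W, t) = Rational(-3, 2) (Function('E')(W, t) = Mul(Rational(-1, 2), 3) = Rational(-3, 2))
Mul(Mul(Function('E')(-1, 0), Function('k')(-5)), -8) = Mul(Mul(Rational(-3, 2), Mul(-5, Add(-3, -5))), -8) = Mul(Mul(Rational(-3, 2), Mul(-5, -8)), -8) = Mul(Mul(Rational(-3, 2), 40), -8) = Mul(-60, -8) = 480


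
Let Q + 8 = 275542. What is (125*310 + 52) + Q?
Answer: 314336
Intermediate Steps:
Q = 275534 (Q = -8 + 275542 = 275534)
(125*310 + 52) + Q = (125*310 + 52) + 275534 = (38750 + 52) + 275534 = 38802 + 275534 = 314336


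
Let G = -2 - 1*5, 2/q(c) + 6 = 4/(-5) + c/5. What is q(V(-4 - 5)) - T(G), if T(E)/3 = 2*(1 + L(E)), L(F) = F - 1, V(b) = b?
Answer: 1796/43 ≈ 41.767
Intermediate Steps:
q(c) = 2/(-34/5 + c/5) (q(c) = 2/(-6 + (4/(-5) + c/5)) = 2/(-6 + (4*(-⅕) + c*(⅕))) = 2/(-6 + (-⅘ + c/5)) = 2/(-34/5 + c/5))
G = -7 (G = -2 - 5 = -7)
L(F) = -1 + F
T(E) = 6*E (T(E) = 3*(2*(1 + (-1 + E))) = 3*(2*E) = 6*E)
q(V(-4 - 5)) - T(G) = 10/(-34 + (-4 - 5)) - 6*(-7) = 10/(-34 - 9) - 1*(-42) = 10/(-43) + 42 = 10*(-1/43) + 42 = -10/43 + 42 = 1796/43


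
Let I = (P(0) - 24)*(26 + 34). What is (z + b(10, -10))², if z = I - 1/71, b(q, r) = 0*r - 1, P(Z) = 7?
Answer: 5255090064/5041 ≈ 1.0425e+6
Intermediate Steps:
I = -1020 (I = (7 - 24)*(26 + 34) = -17*60 = -1020)
b(q, r) = -1 (b(q, r) = 0 - 1 = -1)
z = -72421/71 (z = -1020 - 1/71 = -72421/71 ≈ -1020.0)
(z + b(10, -10))² = (-72421/71 - 1)² = (-72492/71)² = 5255090064/5041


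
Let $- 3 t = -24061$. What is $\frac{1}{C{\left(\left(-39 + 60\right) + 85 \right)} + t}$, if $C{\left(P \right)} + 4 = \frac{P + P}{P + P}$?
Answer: $\frac{3}{24052} \approx 0.00012473$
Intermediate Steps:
$C{\left(P \right)} = -3$ ($C{\left(P \right)} = -4 + \frac{P + P}{P + P} = -4 + \frac{2 P}{2 P} = -4 + 2 P \frac{1}{2 P} = -4 + 1 = -3$)
$t = \frac{24061}{3}$ ($t = \left(- \frac{1}{3}\right) \left(-24061\right) = \frac{24061}{3} \approx 8020.3$)
$\frac{1}{C{\left(\left(-39 + 60\right) + 85 \right)} + t} = \frac{1}{-3 + \frac{24061}{3}} = \frac{1}{\frac{24052}{3}} = \frac{3}{24052}$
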